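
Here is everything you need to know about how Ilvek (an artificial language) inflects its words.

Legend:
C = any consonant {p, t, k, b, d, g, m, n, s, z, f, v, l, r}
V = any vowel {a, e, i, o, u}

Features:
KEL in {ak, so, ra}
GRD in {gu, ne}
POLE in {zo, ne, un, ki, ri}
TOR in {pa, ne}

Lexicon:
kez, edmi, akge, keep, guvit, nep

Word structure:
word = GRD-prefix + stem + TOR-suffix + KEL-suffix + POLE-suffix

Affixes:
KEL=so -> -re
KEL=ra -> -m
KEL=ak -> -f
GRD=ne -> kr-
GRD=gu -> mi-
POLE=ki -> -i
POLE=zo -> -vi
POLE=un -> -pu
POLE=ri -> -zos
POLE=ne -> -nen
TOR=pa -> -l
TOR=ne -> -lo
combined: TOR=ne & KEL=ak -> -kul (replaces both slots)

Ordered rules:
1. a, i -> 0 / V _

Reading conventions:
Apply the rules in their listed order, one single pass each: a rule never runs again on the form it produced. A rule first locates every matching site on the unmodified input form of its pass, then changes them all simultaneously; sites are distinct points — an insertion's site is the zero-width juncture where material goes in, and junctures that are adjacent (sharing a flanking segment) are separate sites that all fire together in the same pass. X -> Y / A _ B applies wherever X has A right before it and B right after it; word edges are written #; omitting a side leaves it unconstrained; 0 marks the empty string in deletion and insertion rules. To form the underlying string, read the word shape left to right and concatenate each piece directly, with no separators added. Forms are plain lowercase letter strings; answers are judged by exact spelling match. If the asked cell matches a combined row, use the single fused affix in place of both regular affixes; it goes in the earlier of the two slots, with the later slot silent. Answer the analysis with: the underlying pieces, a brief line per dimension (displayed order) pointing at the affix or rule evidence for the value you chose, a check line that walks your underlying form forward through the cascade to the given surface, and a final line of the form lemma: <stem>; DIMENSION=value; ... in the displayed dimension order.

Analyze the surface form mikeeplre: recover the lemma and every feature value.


underlying: mi-keep-l-re-i
KEL=so - signalled by the affix -re
GRD=gu - signalled by the affix mi-
POLE=ki - signalled by the affix -i
TOR=pa - signalled by the affix -l
check: mikeeplrei -> mikeeplre
lemma: keep; KEL=so; GRD=gu; POLE=ki; TOR=pa


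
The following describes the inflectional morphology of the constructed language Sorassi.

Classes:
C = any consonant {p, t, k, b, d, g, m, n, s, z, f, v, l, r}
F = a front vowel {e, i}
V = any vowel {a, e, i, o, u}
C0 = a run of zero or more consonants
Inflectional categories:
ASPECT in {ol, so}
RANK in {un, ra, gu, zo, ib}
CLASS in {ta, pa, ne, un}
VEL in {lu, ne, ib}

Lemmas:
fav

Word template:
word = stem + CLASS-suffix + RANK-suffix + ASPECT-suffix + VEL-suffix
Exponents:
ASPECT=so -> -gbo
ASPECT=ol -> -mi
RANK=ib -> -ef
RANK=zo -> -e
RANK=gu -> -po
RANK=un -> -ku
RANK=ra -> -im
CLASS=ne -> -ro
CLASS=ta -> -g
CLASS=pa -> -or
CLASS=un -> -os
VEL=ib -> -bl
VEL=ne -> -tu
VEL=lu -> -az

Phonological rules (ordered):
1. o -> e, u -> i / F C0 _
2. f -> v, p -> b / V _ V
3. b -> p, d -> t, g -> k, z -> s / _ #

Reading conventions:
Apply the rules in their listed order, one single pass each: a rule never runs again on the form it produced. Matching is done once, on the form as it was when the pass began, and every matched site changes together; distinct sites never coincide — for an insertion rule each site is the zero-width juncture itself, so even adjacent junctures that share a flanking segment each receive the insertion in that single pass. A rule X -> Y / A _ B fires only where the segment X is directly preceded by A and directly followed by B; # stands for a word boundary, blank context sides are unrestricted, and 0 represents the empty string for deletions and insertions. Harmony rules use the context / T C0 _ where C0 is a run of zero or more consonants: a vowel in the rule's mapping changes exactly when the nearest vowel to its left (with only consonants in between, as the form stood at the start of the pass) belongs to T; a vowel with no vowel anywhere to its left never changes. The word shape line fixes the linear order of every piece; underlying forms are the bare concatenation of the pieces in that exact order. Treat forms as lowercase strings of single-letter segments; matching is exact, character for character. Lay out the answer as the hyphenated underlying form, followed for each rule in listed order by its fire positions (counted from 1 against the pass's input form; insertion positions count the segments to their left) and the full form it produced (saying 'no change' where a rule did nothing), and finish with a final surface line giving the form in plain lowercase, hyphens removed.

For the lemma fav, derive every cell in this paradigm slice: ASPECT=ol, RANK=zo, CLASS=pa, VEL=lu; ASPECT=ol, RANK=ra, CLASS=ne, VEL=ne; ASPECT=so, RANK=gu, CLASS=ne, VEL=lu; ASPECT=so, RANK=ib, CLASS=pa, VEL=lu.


cell ASPECT=ol, RANK=zo, CLASS=pa, VEL=lu:
underlying: fav-or-e-mi-az
1. o -> e, u -> i / F C0 _: no change
2. f -> v, p -> b / V _ V: no change
3. b -> p, d -> t, g -> k, z -> s / _ #: fires at position(s) 10: favoremias
surface: favoremias

cell ASPECT=ol, RANK=ra, CLASS=ne, VEL=ne:
underlying: fav-ro-im-mi-tu
1. o -> e, u -> i / F C0 _: fires at position(s) 11: favroimmiti
2. f -> v, p -> b / V _ V: no change
3. b -> p, d -> t, g -> k, z -> s / _ #: no change
surface: favroimmiti

cell ASPECT=so, RANK=gu, CLASS=ne, VEL=lu:
underlying: fav-ro-po-gbo-az
1. o -> e, u -> i / F C0 _: no change
2. f -> v, p -> b / V _ V: fires at position(s) 6: favrobogboaz
3. b -> p, d -> t, g -> k, z -> s / _ #: fires at position(s) 12: favrobogboas
surface: favrobogboas

cell ASPECT=so, RANK=ib, CLASS=pa, VEL=lu:
underlying: fav-or-ef-gbo-az
1. o -> e, u -> i / F C0 _: fires at position(s) 10: favorefgbeaz
2. f -> v, p -> b / V _ V: no change
3. b -> p, d -> t, g -> k, z -> s / _ #: fires at position(s) 12: favorefgbeas
surface: favorefgbeas


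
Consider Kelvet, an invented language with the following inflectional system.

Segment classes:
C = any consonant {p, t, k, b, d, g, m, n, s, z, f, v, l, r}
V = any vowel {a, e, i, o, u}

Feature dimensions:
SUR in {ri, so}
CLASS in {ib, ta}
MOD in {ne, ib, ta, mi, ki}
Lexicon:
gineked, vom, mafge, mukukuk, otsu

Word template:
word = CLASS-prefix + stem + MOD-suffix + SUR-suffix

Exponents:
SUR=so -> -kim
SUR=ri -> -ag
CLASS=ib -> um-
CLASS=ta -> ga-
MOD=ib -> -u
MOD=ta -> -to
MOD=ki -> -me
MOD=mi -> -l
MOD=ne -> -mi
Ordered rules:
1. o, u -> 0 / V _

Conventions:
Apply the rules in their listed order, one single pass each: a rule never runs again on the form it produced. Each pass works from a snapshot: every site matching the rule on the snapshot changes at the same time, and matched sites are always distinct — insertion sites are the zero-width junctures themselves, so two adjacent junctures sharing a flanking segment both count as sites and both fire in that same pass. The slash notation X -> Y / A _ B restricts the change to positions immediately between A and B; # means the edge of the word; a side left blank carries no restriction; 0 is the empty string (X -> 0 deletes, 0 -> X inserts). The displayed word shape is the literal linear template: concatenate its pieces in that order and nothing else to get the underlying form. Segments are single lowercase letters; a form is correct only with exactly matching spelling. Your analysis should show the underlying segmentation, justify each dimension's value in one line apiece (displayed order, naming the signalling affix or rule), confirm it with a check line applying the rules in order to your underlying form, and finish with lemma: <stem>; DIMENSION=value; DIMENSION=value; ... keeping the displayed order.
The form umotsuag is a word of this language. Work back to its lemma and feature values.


underlying: um-otsu-u-ag
SUR=ri - signalled by the affix -ag
CLASS=ib - signalled by the affix um-
MOD=ib - signalled by the affix -u
check: umotsuuag -> umotsuag
lemma: otsu; SUR=ri; CLASS=ib; MOD=ib


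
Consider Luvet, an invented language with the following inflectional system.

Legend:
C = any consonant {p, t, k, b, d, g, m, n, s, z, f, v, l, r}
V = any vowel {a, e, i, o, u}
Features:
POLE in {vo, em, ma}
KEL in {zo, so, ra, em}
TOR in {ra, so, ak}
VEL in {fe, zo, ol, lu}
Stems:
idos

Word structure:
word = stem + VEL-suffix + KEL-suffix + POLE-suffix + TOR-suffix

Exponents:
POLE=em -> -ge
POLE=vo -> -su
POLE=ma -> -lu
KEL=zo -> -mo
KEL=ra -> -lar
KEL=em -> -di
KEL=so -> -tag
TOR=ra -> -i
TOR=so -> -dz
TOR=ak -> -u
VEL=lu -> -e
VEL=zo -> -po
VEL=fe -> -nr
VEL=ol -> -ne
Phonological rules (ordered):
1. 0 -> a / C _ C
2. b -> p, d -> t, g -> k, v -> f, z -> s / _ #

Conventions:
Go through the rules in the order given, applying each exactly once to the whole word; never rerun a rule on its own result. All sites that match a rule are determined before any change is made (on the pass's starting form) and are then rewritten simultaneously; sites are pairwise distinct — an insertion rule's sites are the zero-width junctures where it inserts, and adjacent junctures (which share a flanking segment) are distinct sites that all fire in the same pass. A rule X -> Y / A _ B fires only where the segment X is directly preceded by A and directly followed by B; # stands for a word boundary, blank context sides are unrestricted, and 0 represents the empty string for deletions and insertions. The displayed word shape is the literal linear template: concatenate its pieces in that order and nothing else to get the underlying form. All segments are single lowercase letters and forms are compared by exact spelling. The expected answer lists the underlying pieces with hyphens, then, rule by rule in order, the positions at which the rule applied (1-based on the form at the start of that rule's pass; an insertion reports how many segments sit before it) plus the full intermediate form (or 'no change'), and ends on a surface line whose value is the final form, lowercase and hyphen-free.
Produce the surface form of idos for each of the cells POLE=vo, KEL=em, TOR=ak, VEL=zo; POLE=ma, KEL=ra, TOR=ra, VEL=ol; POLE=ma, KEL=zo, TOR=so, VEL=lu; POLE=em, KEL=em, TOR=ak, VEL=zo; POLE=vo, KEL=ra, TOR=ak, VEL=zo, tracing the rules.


cell POLE=vo, KEL=em, TOR=ak, VEL=zo:
underlying: idos-po-di-su-u
1. 0 -> a / C _ C: inserts after position(s) 4: idosapodisuu
2. b -> p, d -> t, g -> k, v -> f, z -> s / _ #: no change
surface: idosapodisuu

cell POLE=ma, KEL=ra, TOR=ra, VEL=ol:
underlying: idos-ne-lar-lu-i
1. 0 -> a / C _ C: inserts after position(s) 4, 9: idosanelaralui
2. b -> p, d -> t, g -> k, v -> f, z -> s / _ #: no change
surface: idosanelaralui

cell POLE=ma, KEL=zo, TOR=so, VEL=lu:
underlying: idos-e-mo-lu-dz
1. 0 -> a / C _ C: inserts after position(s) 10: idosemoludaz
2. b -> p, d -> t, g -> k, v -> f, z -> s / _ #: fires at position(s) 12: idosemoludas
surface: idosemoludas

cell POLE=em, KEL=em, TOR=ak, VEL=zo:
underlying: idos-po-di-ge-u
1. 0 -> a / C _ C: inserts after position(s) 4: idosapodigeu
2. b -> p, d -> t, g -> k, v -> f, z -> s / _ #: no change
surface: idosapodigeu

cell POLE=vo, KEL=ra, TOR=ak, VEL=zo:
underlying: idos-po-lar-su-u
1. 0 -> a / C _ C: inserts after position(s) 4, 9: idosapolarasuu
2. b -> p, d -> t, g -> k, v -> f, z -> s / _ #: no change
surface: idosapolarasuu


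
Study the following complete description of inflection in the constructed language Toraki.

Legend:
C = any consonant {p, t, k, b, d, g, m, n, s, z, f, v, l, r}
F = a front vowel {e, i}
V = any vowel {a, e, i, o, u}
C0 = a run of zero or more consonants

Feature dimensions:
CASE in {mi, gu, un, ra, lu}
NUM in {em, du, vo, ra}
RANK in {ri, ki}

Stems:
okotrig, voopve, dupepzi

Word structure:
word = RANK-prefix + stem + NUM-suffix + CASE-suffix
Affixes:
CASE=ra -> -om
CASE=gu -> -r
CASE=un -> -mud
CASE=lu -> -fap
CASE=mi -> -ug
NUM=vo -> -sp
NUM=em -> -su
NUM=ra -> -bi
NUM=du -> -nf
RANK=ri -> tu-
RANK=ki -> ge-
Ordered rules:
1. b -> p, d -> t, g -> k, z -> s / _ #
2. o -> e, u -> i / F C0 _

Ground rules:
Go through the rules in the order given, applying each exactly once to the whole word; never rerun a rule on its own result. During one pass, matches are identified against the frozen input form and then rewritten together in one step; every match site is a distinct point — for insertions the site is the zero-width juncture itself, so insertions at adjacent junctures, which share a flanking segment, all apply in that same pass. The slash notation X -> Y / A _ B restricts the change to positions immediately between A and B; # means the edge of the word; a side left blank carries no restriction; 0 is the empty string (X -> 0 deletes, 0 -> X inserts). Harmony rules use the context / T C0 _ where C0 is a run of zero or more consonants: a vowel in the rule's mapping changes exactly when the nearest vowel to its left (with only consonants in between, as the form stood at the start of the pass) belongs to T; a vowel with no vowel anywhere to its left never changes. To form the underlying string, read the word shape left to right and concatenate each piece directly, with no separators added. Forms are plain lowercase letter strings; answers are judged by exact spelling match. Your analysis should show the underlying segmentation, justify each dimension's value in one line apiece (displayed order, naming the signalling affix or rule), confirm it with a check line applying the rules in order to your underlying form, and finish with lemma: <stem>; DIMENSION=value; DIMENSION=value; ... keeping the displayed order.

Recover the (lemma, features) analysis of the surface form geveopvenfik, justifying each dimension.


underlying: ge-voopve-nf-ug
CASE=mi - signalled by the affix -ug
NUM=du - signalled by the affix -nf
RANK=ki - signalled by the affix ge-
check: gevoopvenfug -> gevoopvenfuk -> geveopvenfik
lemma: voopve; CASE=mi; NUM=du; RANK=ki


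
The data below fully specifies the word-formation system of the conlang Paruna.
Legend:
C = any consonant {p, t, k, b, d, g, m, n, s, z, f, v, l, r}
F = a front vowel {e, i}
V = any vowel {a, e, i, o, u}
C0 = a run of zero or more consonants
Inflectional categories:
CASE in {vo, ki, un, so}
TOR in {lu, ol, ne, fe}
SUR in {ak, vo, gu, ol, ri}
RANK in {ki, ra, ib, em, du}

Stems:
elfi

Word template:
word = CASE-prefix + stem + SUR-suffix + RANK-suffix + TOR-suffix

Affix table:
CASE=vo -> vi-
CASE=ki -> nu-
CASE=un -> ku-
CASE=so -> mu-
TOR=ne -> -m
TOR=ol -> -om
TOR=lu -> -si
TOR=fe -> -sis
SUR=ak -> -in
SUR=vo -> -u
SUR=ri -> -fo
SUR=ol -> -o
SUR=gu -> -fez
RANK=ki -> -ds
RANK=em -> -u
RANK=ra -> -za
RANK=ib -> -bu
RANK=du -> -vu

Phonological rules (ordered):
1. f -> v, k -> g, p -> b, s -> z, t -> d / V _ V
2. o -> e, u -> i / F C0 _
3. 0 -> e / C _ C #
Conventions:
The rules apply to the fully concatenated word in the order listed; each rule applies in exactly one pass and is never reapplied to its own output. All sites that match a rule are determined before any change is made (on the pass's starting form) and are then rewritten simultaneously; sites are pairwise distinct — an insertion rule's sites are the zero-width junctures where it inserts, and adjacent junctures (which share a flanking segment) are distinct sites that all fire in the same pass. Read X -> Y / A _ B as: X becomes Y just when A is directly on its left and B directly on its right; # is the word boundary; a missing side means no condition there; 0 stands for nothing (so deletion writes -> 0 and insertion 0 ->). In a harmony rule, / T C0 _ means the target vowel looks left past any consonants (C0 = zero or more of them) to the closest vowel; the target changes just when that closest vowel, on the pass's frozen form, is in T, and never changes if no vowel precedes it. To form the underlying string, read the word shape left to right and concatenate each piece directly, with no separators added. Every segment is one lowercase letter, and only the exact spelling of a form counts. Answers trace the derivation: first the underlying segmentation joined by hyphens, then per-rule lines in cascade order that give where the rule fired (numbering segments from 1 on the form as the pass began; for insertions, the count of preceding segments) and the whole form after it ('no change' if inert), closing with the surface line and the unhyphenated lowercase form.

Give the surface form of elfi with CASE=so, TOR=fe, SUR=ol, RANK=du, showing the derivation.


underlying: mu-elfi-o-vu-sis
1. f -> v, k -> g, p -> b, s -> z, t -> d / V _ V: fires at position(s) 10: muelfiovuzis
2. o -> e, u -> i / F C0 _: fires at position(s) 7: muelfievuzis
3. 0 -> e / C _ C #: no change
surface: muelfievuzis


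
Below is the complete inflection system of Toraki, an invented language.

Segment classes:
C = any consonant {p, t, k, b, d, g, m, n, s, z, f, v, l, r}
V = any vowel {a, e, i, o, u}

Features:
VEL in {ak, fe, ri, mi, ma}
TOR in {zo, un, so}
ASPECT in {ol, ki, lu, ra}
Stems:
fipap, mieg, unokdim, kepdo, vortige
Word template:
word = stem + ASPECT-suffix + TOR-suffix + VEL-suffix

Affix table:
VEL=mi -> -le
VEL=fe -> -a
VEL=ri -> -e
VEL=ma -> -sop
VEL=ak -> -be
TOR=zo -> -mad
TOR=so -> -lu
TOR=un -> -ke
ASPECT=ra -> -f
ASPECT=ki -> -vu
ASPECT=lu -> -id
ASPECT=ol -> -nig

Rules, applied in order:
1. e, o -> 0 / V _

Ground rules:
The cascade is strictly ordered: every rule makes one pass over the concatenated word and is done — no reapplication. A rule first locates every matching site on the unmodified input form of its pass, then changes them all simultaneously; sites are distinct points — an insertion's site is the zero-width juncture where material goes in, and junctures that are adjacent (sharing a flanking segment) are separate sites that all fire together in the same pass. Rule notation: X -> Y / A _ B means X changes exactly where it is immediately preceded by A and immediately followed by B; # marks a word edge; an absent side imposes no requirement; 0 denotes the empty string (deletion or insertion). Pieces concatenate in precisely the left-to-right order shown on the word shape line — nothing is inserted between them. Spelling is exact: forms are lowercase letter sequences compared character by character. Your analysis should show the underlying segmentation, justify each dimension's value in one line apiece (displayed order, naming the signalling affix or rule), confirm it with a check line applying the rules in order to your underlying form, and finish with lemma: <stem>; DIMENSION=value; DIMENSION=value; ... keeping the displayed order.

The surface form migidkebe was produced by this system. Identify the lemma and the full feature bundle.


underlying: mieg-id-ke-be
VEL=ak - signalled by the affix -be
TOR=un - signalled by the affix -ke
ASPECT=lu - signalled by the affix -id
check: miegidkebe -> migidkebe
lemma: mieg; VEL=ak; TOR=un; ASPECT=lu


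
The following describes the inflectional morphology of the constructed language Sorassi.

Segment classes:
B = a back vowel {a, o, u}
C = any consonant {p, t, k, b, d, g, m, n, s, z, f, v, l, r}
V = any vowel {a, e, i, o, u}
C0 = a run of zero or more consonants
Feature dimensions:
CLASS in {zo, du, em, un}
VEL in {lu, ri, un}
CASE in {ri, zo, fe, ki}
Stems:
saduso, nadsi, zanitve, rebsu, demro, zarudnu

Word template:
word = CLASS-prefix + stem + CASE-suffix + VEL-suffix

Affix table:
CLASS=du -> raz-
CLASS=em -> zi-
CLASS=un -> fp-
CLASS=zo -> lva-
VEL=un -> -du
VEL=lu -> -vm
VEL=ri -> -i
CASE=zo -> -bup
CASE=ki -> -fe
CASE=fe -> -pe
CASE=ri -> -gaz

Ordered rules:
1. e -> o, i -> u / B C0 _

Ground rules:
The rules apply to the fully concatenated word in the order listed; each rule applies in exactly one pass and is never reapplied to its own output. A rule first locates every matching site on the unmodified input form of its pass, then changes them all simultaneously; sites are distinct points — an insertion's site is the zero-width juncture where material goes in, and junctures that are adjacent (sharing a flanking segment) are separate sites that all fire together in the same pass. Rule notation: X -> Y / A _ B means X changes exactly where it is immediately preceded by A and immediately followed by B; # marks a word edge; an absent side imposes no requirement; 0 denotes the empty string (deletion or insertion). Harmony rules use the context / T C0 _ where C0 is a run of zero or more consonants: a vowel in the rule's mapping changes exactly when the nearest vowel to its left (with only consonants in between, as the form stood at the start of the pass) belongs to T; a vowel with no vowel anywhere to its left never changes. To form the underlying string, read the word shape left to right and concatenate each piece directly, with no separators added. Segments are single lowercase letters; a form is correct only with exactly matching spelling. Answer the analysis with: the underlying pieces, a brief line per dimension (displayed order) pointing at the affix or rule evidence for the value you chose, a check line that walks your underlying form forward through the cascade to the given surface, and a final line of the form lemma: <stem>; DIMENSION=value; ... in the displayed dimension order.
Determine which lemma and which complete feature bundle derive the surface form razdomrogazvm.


underlying: raz-demro-gaz-vm
CLASS=du - signalled by the affix raz-
VEL=lu - signalled by the affix -vm
CASE=ri - signalled by the affix -gaz
check: razdemrogazvm -> razdomrogazvm
lemma: demro; CLASS=du; VEL=lu; CASE=ri


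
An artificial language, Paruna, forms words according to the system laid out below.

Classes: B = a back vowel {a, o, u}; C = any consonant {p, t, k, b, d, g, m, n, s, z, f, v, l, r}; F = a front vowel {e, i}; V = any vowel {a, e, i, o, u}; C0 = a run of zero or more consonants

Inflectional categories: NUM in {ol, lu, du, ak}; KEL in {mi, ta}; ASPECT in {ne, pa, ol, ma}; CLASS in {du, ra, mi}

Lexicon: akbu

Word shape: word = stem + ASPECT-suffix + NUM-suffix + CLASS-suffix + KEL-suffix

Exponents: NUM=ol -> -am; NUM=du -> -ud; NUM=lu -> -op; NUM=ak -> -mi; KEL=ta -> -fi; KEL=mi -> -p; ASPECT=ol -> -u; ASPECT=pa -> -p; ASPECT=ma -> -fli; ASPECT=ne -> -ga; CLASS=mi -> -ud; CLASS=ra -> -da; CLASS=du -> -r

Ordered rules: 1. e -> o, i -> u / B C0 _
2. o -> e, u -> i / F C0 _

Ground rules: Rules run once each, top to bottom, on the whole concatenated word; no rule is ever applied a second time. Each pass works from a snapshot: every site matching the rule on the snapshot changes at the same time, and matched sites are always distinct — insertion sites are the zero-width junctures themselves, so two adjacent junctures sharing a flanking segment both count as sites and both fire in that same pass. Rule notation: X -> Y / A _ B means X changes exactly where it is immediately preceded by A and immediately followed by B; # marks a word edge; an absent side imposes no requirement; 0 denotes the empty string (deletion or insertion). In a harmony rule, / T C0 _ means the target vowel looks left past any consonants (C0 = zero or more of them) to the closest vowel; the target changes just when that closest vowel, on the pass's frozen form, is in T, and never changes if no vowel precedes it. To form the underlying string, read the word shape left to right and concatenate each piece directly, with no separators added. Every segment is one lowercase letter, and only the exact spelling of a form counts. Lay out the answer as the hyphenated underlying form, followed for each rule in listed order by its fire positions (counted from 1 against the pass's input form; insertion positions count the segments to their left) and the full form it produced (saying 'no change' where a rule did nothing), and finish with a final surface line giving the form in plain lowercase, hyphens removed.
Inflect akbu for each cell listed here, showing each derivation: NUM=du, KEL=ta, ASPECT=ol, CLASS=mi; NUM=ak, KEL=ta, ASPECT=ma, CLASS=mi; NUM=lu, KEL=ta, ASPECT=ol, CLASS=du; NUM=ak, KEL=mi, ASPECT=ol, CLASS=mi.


cell NUM=du, KEL=ta, ASPECT=ol, CLASS=mi:
underlying: akbu-u-ud-ud-fi
1. e -> o, i -> u / B C0 _: fires at position(s) 11: akbuuududfu
2. o -> e, u -> i / F C0 _: no change
surface: akbuuududfu

cell NUM=ak, KEL=ta, ASPECT=ma, CLASS=mi:
underlying: akbu-fli-mi-ud-fi
1. e -> o, i -> u / B C0 _: fires at position(s) 7, 13: akbuflumiudfu
2. o -> e, u -> i / F C0 _: fires at position(s) 10: akbuflumiidfu
surface: akbuflumiidfu

cell NUM=lu, KEL=ta, ASPECT=ol, CLASS=du:
underlying: akbu-u-op-r-fi
1. e -> o, i -> u / B C0 _: fires at position(s) 10: akbuuoprfu
2. o -> e, u -> i / F C0 _: no change
surface: akbuuoprfu

cell NUM=ak, KEL=mi, ASPECT=ol, CLASS=mi:
underlying: akbu-u-mi-ud-p
1. e -> o, i -> u / B C0 _: fires at position(s) 7: akbuumuudp
2. o -> e, u -> i / F C0 _: no change
surface: akbuumuudp


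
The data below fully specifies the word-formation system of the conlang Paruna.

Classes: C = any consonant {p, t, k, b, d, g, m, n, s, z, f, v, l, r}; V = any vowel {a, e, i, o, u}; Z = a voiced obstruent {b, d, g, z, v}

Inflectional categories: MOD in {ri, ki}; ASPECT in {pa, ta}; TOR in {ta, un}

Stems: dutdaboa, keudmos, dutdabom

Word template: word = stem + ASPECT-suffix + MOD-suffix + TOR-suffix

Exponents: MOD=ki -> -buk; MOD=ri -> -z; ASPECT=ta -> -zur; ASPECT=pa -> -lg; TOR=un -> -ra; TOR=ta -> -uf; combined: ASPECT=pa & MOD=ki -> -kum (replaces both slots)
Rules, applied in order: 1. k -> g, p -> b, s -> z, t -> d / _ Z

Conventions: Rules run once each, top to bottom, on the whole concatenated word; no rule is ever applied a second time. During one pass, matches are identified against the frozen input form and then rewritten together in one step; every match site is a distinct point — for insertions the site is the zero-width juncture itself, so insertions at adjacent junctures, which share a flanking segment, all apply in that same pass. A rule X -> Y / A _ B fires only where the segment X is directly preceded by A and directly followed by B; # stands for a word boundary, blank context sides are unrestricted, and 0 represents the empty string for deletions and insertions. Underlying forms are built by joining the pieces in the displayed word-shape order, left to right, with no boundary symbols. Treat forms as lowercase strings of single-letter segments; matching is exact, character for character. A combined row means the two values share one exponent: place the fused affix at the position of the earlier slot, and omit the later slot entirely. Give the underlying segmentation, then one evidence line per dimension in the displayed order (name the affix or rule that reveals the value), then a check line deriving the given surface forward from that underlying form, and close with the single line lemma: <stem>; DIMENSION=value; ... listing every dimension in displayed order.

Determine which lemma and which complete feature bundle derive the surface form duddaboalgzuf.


underlying: dutdaboa-lg-z-uf
MOD=ri - signalled by the affix -z
ASPECT=pa - signalled by the affix -lg
TOR=ta - signalled by the affix -uf
check: dutdaboalgzuf -> duddaboalgzuf
lemma: dutdaboa; MOD=ri; ASPECT=pa; TOR=ta


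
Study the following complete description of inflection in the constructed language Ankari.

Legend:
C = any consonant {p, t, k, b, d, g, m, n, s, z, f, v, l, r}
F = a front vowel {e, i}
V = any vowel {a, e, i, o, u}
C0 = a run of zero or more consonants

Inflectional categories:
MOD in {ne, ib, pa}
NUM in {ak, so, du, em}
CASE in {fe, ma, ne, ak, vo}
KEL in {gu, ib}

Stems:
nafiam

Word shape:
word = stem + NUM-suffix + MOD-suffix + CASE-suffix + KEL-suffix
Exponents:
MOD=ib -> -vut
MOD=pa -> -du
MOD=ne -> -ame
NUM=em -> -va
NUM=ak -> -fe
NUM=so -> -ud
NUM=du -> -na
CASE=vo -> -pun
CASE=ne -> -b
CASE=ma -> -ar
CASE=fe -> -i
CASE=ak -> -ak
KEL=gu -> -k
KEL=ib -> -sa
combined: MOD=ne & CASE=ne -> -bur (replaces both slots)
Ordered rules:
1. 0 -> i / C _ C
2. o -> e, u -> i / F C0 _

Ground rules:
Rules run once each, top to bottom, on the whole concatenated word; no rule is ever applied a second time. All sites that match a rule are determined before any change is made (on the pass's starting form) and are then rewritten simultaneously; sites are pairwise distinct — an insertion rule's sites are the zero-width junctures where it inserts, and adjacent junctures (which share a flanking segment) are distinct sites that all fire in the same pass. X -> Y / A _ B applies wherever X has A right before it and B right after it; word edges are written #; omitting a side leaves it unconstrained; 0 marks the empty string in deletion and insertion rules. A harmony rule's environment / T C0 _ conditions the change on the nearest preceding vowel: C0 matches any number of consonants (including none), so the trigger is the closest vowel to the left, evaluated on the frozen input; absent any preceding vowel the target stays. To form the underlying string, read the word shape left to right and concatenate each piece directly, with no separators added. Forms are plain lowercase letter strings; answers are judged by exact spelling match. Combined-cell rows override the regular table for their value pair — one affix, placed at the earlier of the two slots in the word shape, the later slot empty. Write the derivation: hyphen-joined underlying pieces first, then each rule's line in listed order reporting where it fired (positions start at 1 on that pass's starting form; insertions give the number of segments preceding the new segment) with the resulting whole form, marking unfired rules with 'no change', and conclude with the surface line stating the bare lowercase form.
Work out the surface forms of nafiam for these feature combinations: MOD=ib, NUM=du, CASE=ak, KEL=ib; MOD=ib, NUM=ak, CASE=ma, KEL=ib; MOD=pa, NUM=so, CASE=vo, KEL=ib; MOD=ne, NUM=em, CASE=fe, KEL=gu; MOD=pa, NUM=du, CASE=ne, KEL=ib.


cell MOD=ib, NUM=du, CASE=ak, KEL=ib:
underlying: nafiam-na-vut-ak-sa
1. 0 -> i / C _ C: inserts after position(s) 6, 13: nafiaminavutakisa
2. o -> e, u -> i / F C0 _: no change
surface: nafiaminavutakisa

cell MOD=ib, NUM=ak, CASE=ma, KEL=ib:
underlying: nafiam-fe-vut-ar-sa
1. 0 -> i / C _ C: inserts after position(s) 6, 13: nafiamifevutarisa
2. o -> e, u -> i / F C0 _: fires at position(s) 11: nafiamifevitarisa
surface: nafiamifevitarisa

cell MOD=pa, NUM=so, CASE=vo, KEL=ib:
underlying: nafiam-ud-du-pun-sa
1. 0 -> i / C _ C: inserts after position(s) 8, 13: nafiamudidupunisa
2. o -> e, u -> i / F C0 _: fires at position(s) 11: nafiamudidipunisa
surface: nafiamudidipunisa

cell MOD=ne, NUM=em, CASE=fe, KEL=gu:
underlying: nafiam-va-ame-i-k
1. 0 -> i / C _ C: inserts after position(s) 6: nafiamivaameik
2. o -> e, u -> i / F C0 _: no change
surface: nafiamivaameik

cell MOD=pa, NUM=du, CASE=ne, KEL=ib:
underlying: nafiam-na-du-b-sa
1. 0 -> i / C _ C: inserts after position(s) 6, 11: nafiaminadubisa
2. o -> e, u -> i / F C0 _: no change
surface: nafiaminadubisa


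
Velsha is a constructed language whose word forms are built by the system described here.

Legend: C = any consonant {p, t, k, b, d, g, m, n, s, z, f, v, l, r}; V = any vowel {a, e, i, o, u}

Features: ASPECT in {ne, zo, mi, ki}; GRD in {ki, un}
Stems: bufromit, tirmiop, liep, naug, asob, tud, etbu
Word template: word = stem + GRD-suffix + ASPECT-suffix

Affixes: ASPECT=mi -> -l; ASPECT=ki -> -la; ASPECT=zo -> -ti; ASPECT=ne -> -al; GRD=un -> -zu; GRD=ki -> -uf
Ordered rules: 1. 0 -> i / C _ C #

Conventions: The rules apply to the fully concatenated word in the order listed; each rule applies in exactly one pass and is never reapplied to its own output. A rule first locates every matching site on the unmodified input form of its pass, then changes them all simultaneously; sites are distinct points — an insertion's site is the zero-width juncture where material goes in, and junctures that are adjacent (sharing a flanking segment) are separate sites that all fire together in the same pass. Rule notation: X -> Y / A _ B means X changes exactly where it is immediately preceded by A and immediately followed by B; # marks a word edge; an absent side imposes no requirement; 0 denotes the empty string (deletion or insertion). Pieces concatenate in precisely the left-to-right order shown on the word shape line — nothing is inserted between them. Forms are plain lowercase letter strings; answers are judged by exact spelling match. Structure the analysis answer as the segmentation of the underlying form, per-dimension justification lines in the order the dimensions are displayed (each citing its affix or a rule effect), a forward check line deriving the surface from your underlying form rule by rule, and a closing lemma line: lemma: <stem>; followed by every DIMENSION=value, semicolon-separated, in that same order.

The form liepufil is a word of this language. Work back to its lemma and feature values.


underlying: liep-uf-l
ASPECT=mi - signalled by the affix -l
GRD=ki - signalled by the affix -uf
check: liepufl -> liepufil
lemma: liep; ASPECT=mi; GRD=ki


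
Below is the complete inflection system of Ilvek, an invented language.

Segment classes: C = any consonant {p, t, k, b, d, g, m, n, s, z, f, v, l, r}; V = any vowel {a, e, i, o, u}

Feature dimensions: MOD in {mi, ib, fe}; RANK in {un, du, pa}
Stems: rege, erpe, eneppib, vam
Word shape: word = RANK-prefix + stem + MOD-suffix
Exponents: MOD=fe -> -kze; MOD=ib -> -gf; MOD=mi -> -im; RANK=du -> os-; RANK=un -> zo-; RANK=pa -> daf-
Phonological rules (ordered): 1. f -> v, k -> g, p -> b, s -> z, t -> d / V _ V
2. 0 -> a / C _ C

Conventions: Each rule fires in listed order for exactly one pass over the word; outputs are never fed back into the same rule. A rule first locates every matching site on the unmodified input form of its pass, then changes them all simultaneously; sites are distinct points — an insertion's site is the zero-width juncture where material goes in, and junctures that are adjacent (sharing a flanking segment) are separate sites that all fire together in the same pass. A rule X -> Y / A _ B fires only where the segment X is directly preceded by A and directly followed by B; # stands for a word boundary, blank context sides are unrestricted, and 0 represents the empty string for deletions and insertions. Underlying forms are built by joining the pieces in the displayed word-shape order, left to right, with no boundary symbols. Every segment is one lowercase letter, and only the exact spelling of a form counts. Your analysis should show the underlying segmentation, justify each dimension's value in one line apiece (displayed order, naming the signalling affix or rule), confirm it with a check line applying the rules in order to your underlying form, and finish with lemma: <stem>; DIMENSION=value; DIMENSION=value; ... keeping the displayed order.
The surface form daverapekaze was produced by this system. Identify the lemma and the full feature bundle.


underlying: daf-erpe-kze
MOD=fe - signalled by the affix -kze
RANK=pa - signalled by the affix daf-
check: daferpekze -> daverpekze -> daverapekaze
lemma: erpe; MOD=fe; RANK=pa


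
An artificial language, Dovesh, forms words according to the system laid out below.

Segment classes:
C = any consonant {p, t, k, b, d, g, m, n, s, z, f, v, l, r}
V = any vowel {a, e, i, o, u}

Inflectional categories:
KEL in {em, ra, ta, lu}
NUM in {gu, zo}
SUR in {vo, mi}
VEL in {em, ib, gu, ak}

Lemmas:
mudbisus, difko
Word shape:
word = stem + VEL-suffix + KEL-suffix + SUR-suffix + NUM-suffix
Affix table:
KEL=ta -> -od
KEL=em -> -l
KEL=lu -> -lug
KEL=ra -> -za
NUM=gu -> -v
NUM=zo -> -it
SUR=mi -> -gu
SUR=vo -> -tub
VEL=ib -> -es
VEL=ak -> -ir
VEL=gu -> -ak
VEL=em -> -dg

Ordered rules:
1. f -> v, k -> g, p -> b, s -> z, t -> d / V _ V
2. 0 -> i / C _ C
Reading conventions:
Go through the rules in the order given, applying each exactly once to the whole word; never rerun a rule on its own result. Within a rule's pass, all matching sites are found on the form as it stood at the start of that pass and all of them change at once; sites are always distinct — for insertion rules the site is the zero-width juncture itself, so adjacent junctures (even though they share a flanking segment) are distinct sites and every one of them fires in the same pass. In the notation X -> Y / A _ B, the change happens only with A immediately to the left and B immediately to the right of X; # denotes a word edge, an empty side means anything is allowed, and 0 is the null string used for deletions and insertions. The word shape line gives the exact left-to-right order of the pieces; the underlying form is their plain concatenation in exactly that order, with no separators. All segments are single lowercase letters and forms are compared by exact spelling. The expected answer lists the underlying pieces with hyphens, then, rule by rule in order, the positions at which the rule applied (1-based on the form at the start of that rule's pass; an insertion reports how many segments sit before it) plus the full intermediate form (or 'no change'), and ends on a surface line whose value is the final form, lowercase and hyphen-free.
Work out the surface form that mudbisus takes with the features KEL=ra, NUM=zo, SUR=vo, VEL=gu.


underlying: mudbisus-ak-za-tub-it
1. f -> v, k -> g, p -> b, s -> z, t -> d / V _ V: fires at position(s) 6, 8, 13: mudbizuzakzadubit
2. 0 -> i / C _ C: inserts after position(s) 3, 10: mudibizuzakizadubit
surface: mudibizuzakizadubit


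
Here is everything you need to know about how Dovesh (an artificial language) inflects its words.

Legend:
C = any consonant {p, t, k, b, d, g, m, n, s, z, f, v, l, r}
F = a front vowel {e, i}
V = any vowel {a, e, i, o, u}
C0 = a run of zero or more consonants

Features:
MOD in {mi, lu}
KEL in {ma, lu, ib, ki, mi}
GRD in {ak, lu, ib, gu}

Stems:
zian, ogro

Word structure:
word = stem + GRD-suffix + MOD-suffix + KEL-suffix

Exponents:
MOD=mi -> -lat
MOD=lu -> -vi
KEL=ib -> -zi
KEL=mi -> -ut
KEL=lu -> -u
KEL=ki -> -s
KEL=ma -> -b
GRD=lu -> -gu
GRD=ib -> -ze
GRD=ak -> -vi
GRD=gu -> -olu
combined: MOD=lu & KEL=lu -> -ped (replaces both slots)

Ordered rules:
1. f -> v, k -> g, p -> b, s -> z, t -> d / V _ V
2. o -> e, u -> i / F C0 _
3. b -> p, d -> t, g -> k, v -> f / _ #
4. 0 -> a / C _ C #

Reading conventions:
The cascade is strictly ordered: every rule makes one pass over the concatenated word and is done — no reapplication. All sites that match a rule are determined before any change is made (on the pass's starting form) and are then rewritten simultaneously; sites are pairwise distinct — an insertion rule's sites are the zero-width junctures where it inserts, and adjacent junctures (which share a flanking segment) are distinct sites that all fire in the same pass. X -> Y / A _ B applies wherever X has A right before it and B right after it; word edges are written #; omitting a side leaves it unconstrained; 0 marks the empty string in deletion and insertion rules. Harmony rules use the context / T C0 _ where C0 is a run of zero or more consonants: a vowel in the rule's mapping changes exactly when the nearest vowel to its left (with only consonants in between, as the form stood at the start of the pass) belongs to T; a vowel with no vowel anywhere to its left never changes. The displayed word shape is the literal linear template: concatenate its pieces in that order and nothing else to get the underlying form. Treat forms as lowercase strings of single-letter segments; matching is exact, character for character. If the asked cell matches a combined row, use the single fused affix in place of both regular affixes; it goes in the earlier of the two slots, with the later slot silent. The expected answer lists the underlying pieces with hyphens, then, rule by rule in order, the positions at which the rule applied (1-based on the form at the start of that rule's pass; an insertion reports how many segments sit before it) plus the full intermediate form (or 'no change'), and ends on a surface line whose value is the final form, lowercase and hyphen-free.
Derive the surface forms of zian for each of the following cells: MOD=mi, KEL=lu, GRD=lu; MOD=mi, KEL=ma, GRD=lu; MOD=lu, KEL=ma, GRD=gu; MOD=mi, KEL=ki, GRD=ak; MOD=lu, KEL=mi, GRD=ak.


cell MOD=mi, KEL=lu, GRD=lu:
underlying: zian-gu-lat-u
1. f -> v, k -> g, p -> b, s -> z, t -> d / V _ V: fires at position(s) 9: zianguladu
2. o -> e, u -> i / F C0 _: no change
3. b -> p, d -> t, g -> k, v -> f / _ #: no change
4. 0 -> a / C _ C #: no change
surface: zianguladu

cell MOD=mi, KEL=ma, GRD=lu:
underlying: zian-gu-lat-b
1. f -> v, k -> g, p -> b, s -> z, t -> d / V _ V: no change
2. o -> e, u -> i / F C0 _: no change
3. b -> p, d -> t, g -> k, v -> f / _ #: fires at position(s) 10: ziangulatp
4. 0 -> a / C _ C #: inserts after position(s) 9: ziangulatap
surface: ziangulatap

cell MOD=lu, KEL=ma, GRD=gu:
underlying: zian-olu-vi-b
1. f -> v, k -> g, p -> b, s -> z, t -> d / V _ V: no change
2. o -> e, u -> i / F C0 _: no change
3. b -> p, d -> t, g -> k, v -> f / _ #: fires at position(s) 10: zianoluvip
4. 0 -> a / C _ C #: no change
surface: zianoluvip

cell MOD=mi, KEL=ki, GRD=ak:
underlying: zian-vi-lat-s
1. f -> v, k -> g, p -> b, s -> z, t -> d / V _ V: no change
2. o -> e, u -> i / F C0 _: no change
3. b -> p, d -> t, g -> k, v -> f / _ #: no change
4. 0 -> a / C _ C #: inserts after position(s) 9: zianvilatas
surface: zianvilatas

cell MOD=lu, KEL=mi, GRD=ak:
underlying: zian-vi-vi-ut
1. f -> v, k -> g, p -> b, s -> z, t -> d / V _ V: no change
2. o -> e, u -> i / F C0 _: fires at position(s) 9: zianviviit
3. b -> p, d -> t, g -> k, v -> f / _ #: no change
4. 0 -> a / C _ C #: no change
surface: zianviviit
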